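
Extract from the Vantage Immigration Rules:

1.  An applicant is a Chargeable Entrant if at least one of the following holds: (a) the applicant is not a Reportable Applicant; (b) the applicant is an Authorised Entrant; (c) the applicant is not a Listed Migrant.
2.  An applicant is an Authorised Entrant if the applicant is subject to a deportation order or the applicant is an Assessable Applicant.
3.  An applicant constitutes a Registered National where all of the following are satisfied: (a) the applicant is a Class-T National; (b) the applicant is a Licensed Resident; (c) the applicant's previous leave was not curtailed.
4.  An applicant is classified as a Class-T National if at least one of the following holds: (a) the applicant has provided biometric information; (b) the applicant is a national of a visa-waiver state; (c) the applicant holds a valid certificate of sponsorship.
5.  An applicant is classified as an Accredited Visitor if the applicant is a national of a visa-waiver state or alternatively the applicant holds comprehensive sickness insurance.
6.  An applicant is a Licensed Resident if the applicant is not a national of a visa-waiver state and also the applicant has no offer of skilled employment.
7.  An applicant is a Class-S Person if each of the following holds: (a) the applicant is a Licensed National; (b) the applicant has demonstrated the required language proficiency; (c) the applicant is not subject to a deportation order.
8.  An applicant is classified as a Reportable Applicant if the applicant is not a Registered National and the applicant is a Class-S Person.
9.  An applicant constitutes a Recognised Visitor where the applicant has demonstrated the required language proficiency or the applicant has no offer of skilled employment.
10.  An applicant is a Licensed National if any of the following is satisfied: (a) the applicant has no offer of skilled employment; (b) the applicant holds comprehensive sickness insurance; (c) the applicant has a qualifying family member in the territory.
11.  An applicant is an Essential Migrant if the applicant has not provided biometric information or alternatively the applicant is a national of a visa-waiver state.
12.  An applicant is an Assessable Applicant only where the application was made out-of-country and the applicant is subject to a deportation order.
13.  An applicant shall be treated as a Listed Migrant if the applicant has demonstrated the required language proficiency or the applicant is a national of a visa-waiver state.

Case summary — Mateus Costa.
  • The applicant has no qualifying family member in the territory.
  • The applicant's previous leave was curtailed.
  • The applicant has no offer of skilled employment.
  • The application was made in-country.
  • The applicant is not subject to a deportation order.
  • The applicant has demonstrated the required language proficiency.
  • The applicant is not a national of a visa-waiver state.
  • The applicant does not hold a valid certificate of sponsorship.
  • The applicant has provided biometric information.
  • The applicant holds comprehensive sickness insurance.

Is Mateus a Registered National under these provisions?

No

paragraph 4 — Class-T National: [the applicant has provided biometric information? yes] OR [the applicant is a national of a visa-waiver state? no] OR [the applicant holds a valid certificate of sponsorship? no] → satisfied.
paragraph 6 — Licensed Resident: [the applicant is not a national of a visa-waiver state? yes] AND [the applicant has no offer of skilled employment? yes] → satisfied.
paragraph 3 — Registered National: [Class-T National (paragraph 4)? yes] AND [Licensed Resident (paragraph 6)? yes] AND [the applicant's previous leave was not curtailed? no] → not satisfied.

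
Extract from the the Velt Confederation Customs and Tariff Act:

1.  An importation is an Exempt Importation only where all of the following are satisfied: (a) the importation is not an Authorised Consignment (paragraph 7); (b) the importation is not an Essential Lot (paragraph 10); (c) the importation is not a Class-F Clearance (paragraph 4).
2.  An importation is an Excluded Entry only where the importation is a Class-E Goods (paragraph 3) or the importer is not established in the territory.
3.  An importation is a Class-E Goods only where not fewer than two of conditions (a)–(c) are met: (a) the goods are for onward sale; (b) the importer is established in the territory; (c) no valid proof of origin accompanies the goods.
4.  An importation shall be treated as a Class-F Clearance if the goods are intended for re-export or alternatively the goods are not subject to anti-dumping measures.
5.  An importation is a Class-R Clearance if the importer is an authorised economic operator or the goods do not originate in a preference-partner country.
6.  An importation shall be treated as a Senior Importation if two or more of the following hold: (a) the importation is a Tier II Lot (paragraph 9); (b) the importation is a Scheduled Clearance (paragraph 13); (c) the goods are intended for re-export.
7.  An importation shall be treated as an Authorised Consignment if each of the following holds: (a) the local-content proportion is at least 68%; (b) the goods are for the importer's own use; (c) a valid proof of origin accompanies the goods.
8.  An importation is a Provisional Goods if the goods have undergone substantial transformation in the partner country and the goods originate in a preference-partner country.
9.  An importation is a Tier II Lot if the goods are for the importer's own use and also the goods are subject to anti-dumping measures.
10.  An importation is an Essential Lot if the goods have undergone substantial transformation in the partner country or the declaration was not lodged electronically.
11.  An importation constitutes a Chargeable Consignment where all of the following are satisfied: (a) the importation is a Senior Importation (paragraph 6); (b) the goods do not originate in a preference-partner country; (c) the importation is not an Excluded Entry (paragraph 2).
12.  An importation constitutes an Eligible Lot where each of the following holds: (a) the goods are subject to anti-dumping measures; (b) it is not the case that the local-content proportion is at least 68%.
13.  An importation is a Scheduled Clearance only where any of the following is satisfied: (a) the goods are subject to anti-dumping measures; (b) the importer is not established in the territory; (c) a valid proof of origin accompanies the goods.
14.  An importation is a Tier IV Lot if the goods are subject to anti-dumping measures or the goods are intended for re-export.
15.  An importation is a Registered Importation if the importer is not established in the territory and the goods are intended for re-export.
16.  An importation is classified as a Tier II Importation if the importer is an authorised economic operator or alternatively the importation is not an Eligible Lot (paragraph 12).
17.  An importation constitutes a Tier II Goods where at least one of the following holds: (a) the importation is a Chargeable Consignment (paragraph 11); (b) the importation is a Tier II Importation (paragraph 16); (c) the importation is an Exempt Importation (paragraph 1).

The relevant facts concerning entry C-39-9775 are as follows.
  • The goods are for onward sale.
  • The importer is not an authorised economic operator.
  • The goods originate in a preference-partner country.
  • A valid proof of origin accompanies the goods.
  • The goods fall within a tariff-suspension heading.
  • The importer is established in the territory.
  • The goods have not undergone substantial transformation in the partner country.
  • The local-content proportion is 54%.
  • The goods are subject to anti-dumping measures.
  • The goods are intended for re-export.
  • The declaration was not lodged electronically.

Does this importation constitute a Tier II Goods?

No

paragraph 9 — Tier II Lot: [the goods are for the importer's own use? no] AND [the goods are subject to anti-dumping measures? yes] → not satisfied.
paragraph 13 — Scheduled Clearance: [the goods are subject to anti-dumping measures? yes] OR [the importer is not established in the territory? no] OR [a valid proof of origin accompanies the goods? yes] → satisfied.
paragraph 6 — Senior Importation: Tier II Lot (paragraph 9)? no; Scheduled Clearance (paragraph 13)? yes; the goods are intended for re-export? yes — 2 of 3 hold (need ≥2) → satisfied.
paragraph 3 — Class-E Goods: the goods are for onward sale? yes; the importer is established in the territory? yes; no valid proof of origin accompanies the goods? no — 2 of 3 hold (need ≥2) → satisfied.
paragraph 2 — Excluded Entry: [Class-E Goods (paragraph 3)? yes] OR [the importer is not established in the territory? no] → satisfied.
paragraph 11 — Chargeable Consignment: [Senior Importation (paragraph 6)? yes] AND [the goods do not originate in a preference-partner country? no] AND [not an Excluded Entry (paragraph 2)? no] → not satisfied.
paragraph 12 — Eligible Lot: [the goods are subject to anti-dumping measures? yes] AND [local-content proportion: 54% ≥ 68%? no, so negated condition yes] → satisfied.
paragraph 16 — Tier II Importation: [the importer is an authorised economic operator? no] OR [not an Eligible Lot (paragraph 12)? no] → not satisfied.
paragraph 7 — Authorised Consignment: [local-content proportion: 54% ≥ 68%? no] AND [the goods are for the importer's own use? no] AND [a valid proof of origin accompanies the goods? yes] → not satisfied.
paragraph 10 — Essential Lot: [the goods have undergone substantial transformation in the partner country? no] OR [the declaration was not lodged electronically? yes] → satisfied.
paragraph 4 — Class-F Clearance: [the goods are intended for re-export? yes] OR [the goods are not subject to anti-dumping measures? no] → satisfied.
paragraph 1 — Exempt Importation: [not an Authorised Consignment (paragraph 7)? yes] AND [not an Essential Lot (paragraph 10)? no] AND [not a Class-F Clearance (paragraph 4)? no] → not satisfied.
paragraph 17 — Tier II Goods: [Chargeable Consignment (paragraph 11)? no] OR [Tier II Importation (paragraph 16)? no] OR [Exempt Importation (paragraph 1)? no] → not satisfied.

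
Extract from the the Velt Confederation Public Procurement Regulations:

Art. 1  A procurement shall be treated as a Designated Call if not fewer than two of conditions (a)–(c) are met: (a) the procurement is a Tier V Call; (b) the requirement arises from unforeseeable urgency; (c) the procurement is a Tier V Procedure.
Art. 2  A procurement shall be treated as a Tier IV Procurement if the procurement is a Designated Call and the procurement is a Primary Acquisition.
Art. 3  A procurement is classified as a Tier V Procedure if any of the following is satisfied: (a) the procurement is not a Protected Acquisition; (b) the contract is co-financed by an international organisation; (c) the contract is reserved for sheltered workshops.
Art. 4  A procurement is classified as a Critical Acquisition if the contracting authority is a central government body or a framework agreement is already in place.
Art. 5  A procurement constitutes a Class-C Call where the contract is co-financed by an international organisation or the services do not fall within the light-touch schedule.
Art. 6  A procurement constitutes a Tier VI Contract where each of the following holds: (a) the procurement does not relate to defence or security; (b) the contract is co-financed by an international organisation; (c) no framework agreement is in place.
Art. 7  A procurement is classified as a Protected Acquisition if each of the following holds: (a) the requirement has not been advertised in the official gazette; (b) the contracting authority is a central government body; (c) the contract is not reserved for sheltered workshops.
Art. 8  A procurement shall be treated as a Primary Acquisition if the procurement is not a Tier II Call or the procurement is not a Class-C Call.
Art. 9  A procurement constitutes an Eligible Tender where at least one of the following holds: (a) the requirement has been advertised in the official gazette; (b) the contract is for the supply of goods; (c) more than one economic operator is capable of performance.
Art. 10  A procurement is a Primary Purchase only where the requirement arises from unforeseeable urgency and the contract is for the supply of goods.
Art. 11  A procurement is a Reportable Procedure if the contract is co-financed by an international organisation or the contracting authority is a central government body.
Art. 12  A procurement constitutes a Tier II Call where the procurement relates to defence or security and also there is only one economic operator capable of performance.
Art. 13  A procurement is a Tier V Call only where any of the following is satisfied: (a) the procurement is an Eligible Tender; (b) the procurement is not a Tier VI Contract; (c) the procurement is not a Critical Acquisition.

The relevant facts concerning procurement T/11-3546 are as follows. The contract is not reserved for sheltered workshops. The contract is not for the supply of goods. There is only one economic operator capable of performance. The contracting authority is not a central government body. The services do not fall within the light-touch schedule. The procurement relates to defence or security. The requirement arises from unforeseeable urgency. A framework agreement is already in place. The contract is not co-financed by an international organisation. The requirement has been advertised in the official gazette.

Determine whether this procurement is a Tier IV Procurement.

article 9 — Eligible Tender: [the requirement has been advertised in the official gazette? yes] OR [the contract is for the supply of goods? no] OR [more than one economic operator is capable of performance? no] → satisfied.
article 6 — Tier VI Contract: [the procurement does not relate to defence or security? no] AND [the contract is co-financed by an international organisation? no] AND [no framework agreement is in place? no] → not satisfied.
article 4 — Critical Acquisition: [the contracting authority is a central government body? no] OR [a framework agreement is already in place? yes] → satisfied.
article 13 — Tier V Call: [Eligible Tender (article 9)? yes] OR [not a Tier VI Contract (article 6)? yes] OR [not a Critical Acquisition (article 4)? no] → satisfied.
article 7 — Protected Acquisition: [the requirement has not been advertised in the official gazette? no] AND [the contracting authority is a central government body? no] AND [the contract is not reserved for sheltered workshops? yes] → not satisfied.
article 3 — Tier V Procedure: [not a Protected Acquisition (article 7)? yes] OR [the contract is co-financed by an international organisation? no] OR [the contract is reserved for sheltered workshops? no] → satisfied.
article 1 — Designated Call: Tier V Call (article 13)? yes; the requirement arises from unforeseeable urgency? yes; Tier V Procedure (article 3)? yes — 3 of 3 hold (need ≥2) → satisfied.
article 12 — Tier II Call: [the procurement relates to defence or security? yes] AND [there is only one economic operator capable of performance? yes] → satisfied.
article 5 — Class-C Call: [the contract is co-financed by an international organisation? no] OR [the services do not fall within the light-touch schedule? yes] → satisfied.
article 8 — Primary Acquisition: [not a Tier II Call (article 12)? no] OR [not a Class-C Call (article 5)? no] → not satisfied.
article 2 — Tier IV Procurement: [Designated Call (article 1)? yes] AND [Primary Acquisition (article 8)? no] → not satisfied.

No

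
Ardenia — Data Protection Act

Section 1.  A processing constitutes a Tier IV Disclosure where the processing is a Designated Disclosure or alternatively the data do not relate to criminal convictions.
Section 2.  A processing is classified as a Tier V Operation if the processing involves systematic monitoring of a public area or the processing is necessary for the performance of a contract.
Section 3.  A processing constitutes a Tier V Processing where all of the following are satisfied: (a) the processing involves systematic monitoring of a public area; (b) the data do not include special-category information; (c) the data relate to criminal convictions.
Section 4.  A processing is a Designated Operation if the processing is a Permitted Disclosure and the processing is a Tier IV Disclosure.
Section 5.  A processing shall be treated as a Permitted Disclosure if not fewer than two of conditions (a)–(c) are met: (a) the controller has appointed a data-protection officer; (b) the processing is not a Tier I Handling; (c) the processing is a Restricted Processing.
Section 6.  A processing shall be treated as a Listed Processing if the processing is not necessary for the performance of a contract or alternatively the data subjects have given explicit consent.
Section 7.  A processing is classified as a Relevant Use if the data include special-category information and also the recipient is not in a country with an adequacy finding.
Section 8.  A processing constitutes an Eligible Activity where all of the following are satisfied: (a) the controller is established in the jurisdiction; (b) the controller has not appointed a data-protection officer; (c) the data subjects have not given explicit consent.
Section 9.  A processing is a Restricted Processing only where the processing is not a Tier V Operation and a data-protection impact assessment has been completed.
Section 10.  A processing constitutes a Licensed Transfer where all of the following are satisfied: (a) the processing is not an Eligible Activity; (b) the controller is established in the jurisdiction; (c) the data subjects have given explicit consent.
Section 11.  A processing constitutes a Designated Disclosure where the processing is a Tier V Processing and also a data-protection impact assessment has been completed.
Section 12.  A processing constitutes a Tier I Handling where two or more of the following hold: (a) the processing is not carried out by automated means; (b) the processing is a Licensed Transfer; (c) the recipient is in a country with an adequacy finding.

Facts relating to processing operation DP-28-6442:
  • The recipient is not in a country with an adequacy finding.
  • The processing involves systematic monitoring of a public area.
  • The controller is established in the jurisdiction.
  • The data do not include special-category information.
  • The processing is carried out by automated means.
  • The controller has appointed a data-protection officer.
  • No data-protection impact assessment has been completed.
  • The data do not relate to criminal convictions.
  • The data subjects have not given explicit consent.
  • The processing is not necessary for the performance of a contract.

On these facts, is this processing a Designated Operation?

section 8 — Eligible Activity: [the controller is established in the jurisdiction? yes] AND [the controller has not appointed a data-protection officer? no] AND [the data subjects have not given explicit consent? yes] → not satisfied.
section 10 — Licensed Transfer: [not an Eligible Activity (section 8)? yes] AND [the controller is established in the jurisdiction? yes] AND [the data subjects have given explicit consent? no] → not satisfied.
section 12 — Tier I Handling: the processing is not carried out by automated means? no; Licensed Transfer (section 10)? no; the recipient is in a country with an adequacy finding? no — 0 of 3 hold (need ≥2) → not satisfied.
section 2 — Tier V Operation: [the processing involves systematic monitoring of a public area? yes] OR [the processing is necessary for the performance of a contract? no] → satisfied.
section 9 — Restricted Processing: [not a Tier V Operation (section 2)? no] AND [a data-protection impact assessment has been completed? no] → not satisfied.
section 5 — Permitted Disclosure: the controller has appointed a data-protection officer? yes; not a Tier I Handling (section 12)? yes; Restricted Processing (section 9)? no — 2 of 3 hold (need ≥2) → satisfied.
section 3 — Tier V Processing: [the processing involves systematic monitoring of a public area? yes] AND [the data do not include special-category information? yes] AND [the data relate to criminal convictions? no] → not satisfied.
section 11 — Designated Disclosure: [Tier V Processing (section 3)? no] AND [a data-protection impact assessment has been completed? no] → not satisfied.
section 1 — Tier IV Disclosure: [Designated Disclosure (section 11)? no] OR [the data do not relate to criminal convictions? yes] → satisfied.
section 4 — Designated Operation: [Permitted Disclosure (section 5)? yes] AND [Tier IV Disclosure (section 1)? yes] → satisfied.

Yes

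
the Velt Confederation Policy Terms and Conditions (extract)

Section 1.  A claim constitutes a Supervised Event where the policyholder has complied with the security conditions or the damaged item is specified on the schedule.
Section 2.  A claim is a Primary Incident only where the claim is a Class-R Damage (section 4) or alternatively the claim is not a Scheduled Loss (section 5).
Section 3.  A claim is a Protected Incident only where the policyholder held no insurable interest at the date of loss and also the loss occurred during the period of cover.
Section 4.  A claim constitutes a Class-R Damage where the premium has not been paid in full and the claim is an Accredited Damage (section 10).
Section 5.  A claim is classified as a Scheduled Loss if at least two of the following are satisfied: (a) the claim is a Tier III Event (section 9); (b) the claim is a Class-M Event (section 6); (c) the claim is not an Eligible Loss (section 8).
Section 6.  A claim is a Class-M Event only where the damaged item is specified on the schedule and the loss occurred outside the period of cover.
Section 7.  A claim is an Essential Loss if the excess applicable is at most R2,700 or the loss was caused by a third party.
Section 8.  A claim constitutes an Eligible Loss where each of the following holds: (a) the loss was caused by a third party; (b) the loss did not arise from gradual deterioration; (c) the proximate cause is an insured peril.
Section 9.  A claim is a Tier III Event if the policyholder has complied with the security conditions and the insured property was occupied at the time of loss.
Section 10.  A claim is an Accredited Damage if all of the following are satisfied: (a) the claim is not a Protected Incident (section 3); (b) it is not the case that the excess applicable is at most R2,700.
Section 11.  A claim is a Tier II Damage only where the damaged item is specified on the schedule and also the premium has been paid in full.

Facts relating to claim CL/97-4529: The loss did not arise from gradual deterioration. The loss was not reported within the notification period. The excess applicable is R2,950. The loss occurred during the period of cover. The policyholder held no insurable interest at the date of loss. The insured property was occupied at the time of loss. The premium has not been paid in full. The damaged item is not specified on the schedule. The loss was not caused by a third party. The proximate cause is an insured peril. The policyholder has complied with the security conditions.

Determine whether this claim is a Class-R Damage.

No

Under section 3: the policyholder held no insurable interest at the date of loss? yes; and the loss occurred during the period of cover? yes. So the claim is a Protected Incident.
Under section 10: not a Protected Incident (section 3)? no; and excess applicable: R2,950 ≤ R2,700? no, so negated condition yes. So the claim is not an Accredited Damage.
Under section 4: the premium has not been paid in full? yes; and Accredited Damage (section 10)? no. So the claim is not a Class-R Damage.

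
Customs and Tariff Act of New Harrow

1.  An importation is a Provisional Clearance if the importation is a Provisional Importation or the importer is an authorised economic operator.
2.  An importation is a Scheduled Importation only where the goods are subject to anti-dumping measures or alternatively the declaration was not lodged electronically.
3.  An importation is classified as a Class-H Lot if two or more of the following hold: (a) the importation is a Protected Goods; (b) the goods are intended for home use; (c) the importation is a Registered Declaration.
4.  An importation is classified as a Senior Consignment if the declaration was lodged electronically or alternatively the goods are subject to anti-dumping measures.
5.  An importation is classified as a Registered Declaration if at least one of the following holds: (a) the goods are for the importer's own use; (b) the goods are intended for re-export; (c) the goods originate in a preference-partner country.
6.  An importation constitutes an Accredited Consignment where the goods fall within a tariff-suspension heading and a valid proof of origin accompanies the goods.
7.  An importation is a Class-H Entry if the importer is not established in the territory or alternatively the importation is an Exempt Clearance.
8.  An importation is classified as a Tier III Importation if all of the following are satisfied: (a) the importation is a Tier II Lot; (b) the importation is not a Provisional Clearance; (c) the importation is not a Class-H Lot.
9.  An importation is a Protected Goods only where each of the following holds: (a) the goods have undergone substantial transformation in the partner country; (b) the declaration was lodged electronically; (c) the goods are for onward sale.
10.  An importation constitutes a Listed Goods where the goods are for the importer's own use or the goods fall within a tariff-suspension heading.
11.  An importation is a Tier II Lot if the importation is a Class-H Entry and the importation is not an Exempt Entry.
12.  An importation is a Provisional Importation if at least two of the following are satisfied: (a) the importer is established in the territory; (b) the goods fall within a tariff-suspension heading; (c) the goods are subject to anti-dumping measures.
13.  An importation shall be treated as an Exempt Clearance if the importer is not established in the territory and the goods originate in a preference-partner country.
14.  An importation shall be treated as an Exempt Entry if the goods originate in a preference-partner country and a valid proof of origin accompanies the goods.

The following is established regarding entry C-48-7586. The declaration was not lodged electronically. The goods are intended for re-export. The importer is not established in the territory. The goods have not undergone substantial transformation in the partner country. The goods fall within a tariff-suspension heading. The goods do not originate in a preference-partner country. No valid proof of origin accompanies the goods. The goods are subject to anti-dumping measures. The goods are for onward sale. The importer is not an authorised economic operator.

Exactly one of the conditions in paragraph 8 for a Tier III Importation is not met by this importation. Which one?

Provisional Clearance

paragraph 13 — Exempt Clearance: [the importer is not established in the territory? yes] AND [the goods originate in a preference-partner country? no] → not satisfied.
paragraph 7 — Class-H Entry: [the importer is not established in the territory? yes] OR [Exempt Clearance (paragraph 13)? no] → satisfied.
paragraph 14 — Exempt Entry: [the goods originate in a preference-partner country? no] AND [a valid proof of origin accompanies the goods? no] → not satisfied.
paragraph 11 — Tier II Lot: [Class-H Entry (paragraph 7)? yes] AND [not an Exempt Entry (paragraph 14)? yes] → satisfied.
paragraph 12 — Provisional Importation: the importer is established in the territory? no; the goods fall within a tariff-suspension heading? yes; the goods are subject to anti-dumping measures? yes — 2 of 3 hold (need ≥2) → satisfied.
paragraph 1 — Provisional Clearance: [Provisional Importation (paragraph 12)? yes] OR [the importer is an authorised economic operator? no] → satisfied.
paragraph 9 — Protected Goods: [the goods have undergone substantial transformation in the partner country? no] AND [the declaration was lodged electronically? no] AND [the goods are for onward sale? yes] → not satisfied.
paragraph 5 — Registered Declaration: [the goods are for the importer's own use? no] OR [the goods are intended for re-export? yes] OR [the goods originate in a preference-partner country? no] → satisfied.
paragraph 3 — Class-H Lot: Protected Goods (paragraph 9)? no; the goods are intended for home use? no; Registered Declaration (paragraph 5)? yes — 1 of 3 hold (need ≥2) → not satisfied.
paragraph 8 — Tier III Importation: [Tier II Lot (paragraph 11)? yes] AND [not a Provisional Clearance (paragraph 1)? no] AND [not a Class-H Lot (paragraph 3)? yes] → not satisfied.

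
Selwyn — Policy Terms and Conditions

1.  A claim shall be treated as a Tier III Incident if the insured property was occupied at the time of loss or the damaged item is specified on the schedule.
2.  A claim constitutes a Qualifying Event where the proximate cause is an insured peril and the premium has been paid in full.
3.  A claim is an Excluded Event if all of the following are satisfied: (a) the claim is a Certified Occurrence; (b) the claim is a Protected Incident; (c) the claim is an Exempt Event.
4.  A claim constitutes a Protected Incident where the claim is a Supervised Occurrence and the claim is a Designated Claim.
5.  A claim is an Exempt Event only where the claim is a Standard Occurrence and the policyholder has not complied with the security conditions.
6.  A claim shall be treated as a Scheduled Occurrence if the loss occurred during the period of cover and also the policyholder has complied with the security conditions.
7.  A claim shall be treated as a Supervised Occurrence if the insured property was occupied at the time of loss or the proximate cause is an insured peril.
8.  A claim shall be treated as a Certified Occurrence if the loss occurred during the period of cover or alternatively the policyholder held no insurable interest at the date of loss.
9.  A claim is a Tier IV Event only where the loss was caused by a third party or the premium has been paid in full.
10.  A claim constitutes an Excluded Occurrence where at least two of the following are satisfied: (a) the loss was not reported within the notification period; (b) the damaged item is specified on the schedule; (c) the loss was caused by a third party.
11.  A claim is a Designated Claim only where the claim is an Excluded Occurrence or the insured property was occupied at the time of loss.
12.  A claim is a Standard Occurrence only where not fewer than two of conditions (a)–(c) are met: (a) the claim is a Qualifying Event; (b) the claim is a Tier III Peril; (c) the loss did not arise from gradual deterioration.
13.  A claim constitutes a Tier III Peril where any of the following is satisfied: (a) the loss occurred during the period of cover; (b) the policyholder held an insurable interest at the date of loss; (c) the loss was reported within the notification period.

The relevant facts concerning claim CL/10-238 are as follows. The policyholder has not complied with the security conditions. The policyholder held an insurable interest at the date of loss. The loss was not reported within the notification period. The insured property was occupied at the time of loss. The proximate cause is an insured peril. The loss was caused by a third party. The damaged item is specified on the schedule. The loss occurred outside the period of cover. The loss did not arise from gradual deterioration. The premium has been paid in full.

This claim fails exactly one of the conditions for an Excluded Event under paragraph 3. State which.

Certified Occurrence

Under paragraph 8: the loss occurred during the period of cover? no; or the policyholder held no insurable interest at the date of loss? no. So the claim is not a Certified Occurrence.
Under paragraph 7: the insured property was occupied at the time of loss? yes; or the proximate cause is an insured peril? yes. So the claim is a Supervised Occurrence.
Under paragraph 10: the loss was not reported within the notification period? yes; the damaged item is specified on the schedule? yes; the loss was caused by a third party? yes — 3 of 3 hold (need ≥2) → satisfied.
Under paragraph 11: Excluded Occurrence (paragraph 10)? yes; or the insured property was occupied at the time of loss? yes. So the claim is a Designated Claim.
Under paragraph 4: Supervised Occurrence (paragraph 7)? yes; and Designated Claim (paragraph 11)? yes. So the claim is a Protected Incident.
Under paragraph 2: the proximate cause is an insured peril? yes; and the premium has been paid in full? yes. So the claim is a Qualifying Event.
Under paragraph 13: the loss occurred during the period of cover? no; or the policyholder held an insurable interest at the date of loss? yes; or the loss was reported within the notification period? no. So the claim is a Tier III Peril.
Under paragraph 12: Qualifying Event (paragraph 2)? yes; Tier III Peril (paragraph 13)? yes; the loss did not arise from gradual deterioration? yes — 3 of 3 hold (need ≥2) → satisfied.
Under paragraph 5: Standard Occurrence (paragraph 12)? yes; and the policyholder has not complied with the security conditions? yes. So the claim is an Exempt Event.
Under paragraph 3: Certified Occurrence (paragraph 8)? no; and Protected Incident (paragraph 4)? yes; and Exempt Event (paragraph 5)? yes. So the claim is not an Excluded Event.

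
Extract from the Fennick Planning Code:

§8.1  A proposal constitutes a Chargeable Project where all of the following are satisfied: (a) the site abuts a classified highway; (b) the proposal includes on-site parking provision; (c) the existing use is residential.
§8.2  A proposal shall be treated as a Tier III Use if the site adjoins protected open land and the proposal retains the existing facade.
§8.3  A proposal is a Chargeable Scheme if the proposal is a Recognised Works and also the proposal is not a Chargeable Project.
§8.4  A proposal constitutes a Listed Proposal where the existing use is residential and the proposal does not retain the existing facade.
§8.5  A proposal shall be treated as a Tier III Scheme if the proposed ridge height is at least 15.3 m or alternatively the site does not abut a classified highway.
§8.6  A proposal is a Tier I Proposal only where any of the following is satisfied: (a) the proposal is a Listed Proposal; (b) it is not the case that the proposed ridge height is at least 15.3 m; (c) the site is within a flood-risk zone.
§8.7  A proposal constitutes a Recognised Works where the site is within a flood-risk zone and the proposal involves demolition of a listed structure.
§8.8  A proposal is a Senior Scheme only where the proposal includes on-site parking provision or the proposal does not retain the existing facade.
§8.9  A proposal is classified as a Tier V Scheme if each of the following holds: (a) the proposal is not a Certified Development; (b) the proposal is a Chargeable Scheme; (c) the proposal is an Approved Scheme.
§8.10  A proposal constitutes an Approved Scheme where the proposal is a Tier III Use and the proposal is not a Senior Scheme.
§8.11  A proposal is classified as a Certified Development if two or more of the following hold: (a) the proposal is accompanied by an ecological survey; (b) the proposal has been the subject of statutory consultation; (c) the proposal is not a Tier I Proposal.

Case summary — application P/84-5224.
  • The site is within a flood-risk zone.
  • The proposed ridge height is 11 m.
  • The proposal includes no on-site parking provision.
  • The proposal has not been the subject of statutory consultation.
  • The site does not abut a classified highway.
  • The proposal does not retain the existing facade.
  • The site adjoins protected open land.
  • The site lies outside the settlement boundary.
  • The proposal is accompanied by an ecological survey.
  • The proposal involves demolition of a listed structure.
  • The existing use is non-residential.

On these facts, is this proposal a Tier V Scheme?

No

§8.4 — Listed Proposal: [the existing use is residential? no] AND [the proposal does not retain the existing facade? yes] → not satisfied.
§8.6 — Tier I Proposal: [Listed Proposal (§8.4)? no] OR [proposed ridge height: 11 m ≥ 15.3 m? no, so negated condition yes] OR [the site is within a flood-risk zone? yes] → satisfied.
§8.11 — Certified Development: the proposal is accompanied by an ecological survey? yes; the proposal has been the subject of statutory consultation? no; not a Tier I Proposal (§8.6)? no — 1 of 3 hold (need ≥2) → not satisfied.
§8.7 — Recognised Works: [the site is within a flood-risk zone? yes] AND [the proposal involves demolition of a listed structure? yes] → satisfied.
§8.1 — Chargeable Project: [the site abuts a classified highway? no] AND [the proposal includes on-site parking provision? no] AND [the existing use is residential? no] → not satisfied.
§8.3 — Chargeable Scheme: [Recognised Works (§8.7)? yes] AND [not a Chargeable Project (§8.1)? yes] → satisfied.
§8.2 — Tier III Use: [the site adjoins protected open land? yes] AND [the proposal retains the existing facade? no] → not satisfied.
§8.8 — Senior Scheme: [the proposal includes on-site parking provision? no] OR [the proposal does not retain the existing facade? yes] → satisfied.
§8.10 — Approved Scheme: [Tier III Use (§8.2)? no] AND [not a Senior Scheme (§8.8)? no] → not satisfied.
§8.9 — Tier V Scheme: [not a Certified Development (§8.11)? yes] AND [Chargeable Scheme (§8.3)? yes] AND [Approved Scheme (§8.10)? no] → not satisfied.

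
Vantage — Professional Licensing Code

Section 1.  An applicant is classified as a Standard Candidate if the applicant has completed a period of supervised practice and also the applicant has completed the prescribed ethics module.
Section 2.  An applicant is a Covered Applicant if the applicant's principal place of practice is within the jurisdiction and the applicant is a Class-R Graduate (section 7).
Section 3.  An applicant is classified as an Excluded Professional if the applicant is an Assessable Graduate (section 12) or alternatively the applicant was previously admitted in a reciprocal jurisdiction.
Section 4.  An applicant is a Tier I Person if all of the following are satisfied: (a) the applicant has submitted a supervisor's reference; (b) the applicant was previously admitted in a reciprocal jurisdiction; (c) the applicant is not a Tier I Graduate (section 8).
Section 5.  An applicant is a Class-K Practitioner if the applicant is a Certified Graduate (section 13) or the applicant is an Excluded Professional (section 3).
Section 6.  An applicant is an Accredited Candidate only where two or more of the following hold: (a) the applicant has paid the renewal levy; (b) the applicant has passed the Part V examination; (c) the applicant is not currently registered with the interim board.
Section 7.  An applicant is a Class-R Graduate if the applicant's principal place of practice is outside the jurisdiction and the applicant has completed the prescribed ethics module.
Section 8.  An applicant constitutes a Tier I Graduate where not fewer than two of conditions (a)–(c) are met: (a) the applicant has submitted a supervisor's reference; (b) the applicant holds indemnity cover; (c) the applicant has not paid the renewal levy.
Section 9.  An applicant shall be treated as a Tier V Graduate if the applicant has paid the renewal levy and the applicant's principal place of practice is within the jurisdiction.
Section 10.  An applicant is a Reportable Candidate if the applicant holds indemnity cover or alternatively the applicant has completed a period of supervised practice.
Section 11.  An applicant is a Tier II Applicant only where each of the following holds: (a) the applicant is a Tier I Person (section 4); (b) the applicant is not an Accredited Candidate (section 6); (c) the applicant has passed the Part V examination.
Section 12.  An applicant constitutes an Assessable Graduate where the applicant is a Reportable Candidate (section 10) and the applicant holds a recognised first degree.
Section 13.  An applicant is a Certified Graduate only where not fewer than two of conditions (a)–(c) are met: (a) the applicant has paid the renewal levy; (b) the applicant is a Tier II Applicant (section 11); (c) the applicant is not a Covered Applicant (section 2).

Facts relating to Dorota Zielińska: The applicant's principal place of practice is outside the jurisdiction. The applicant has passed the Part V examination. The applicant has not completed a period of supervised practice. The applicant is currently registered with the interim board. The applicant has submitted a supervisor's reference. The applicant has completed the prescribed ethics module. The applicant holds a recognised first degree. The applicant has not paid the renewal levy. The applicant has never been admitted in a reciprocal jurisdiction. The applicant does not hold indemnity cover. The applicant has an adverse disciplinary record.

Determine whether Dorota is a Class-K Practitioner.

No

section 8 — Tier I Graduate: the applicant has submitted a supervisor's reference? yes; the applicant holds indemnity cover? no; the applicant has not paid the renewal levy? yes — 2 of 3 hold (need ≥2) → satisfied.
section 4 — Tier I Person: [the applicant has submitted a supervisor's reference? yes] AND [the applicant was previously admitted in a reciprocal jurisdiction? no] AND [not a Tier I Graduate (section 8)? no] → not satisfied.
section 6 — Accredited Candidate: the applicant has paid the renewal levy? no; the applicant has passed the Part V examination? yes; the applicant is not currently registered with the interim board? no — 1 of 3 hold (need ≥2) → not satisfied.
section 11 — Tier II Applicant: [Tier I Person (section 4)? no] AND [not an Accredited Candidate (section 6)? yes] AND [the applicant has passed the Part V examination? yes] → not satisfied.
section 7 — Class-R Graduate: [the applicant's principal place of practice is outside the jurisdiction? yes] AND [the applicant has completed the prescribed ethics module? yes] → satisfied.
section 2 — Covered Applicant: [the applicant's principal place of practice is within the jurisdiction? no] AND [Class-R Graduate (section 7)? yes] → not satisfied.
section 13 — Certified Graduate: the applicant has paid the renewal levy? no; Tier II Applicant (section 11)? no; not a Covered Applicant (section 2)? yes — 1 of 3 hold (need ≥2) → not satisfied.
section 10 — Reportable Candidate: [the applicant holds indemnity cover? no] OR [the applicant has completed a period of supervised practice? no] → not satisfied.
section 12 — Assessable Graduate: [Reportable Candidate (section 10)? no] AND [the applicant holds a recognised first degree? yes] → not satisfied.
section 3 — Excluded Professional: [Assessable Graduate (section 12)? no] OR [the applicant was previously admitted in a reciprocal jurisdiction? no] → not satisfied.
section 5 — Class-K Practitioner: [Certified Graduate (section 13)? no] OR [Excluded Professional (section 3)? no] → not satisfied.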